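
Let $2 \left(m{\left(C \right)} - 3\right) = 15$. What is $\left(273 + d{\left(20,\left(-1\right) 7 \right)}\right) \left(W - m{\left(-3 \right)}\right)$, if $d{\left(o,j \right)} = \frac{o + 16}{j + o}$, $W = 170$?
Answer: $\frac{1143615}{26} \approx 43985.0$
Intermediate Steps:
$d{\left(o,j \right)} = \frac{16 + o}{j + o}$
$m{\left(C \right)} = \frac{21}{2}$ ($m{\left(C \right)} = 3 + \frac{1}{2} \cdot 15 = 3 + \frac{15}{2} = \frac{21}{2}$)
$\left(273 + d{\left(20,\left(-1\right) 7 \right)}\right) \left(W - m{\left(-3 \right)}\right) = \left(273 + \frac{16 + 20}{\left(-1\right) 7 + 20}\right) \left(170 - \frac{21}{2}\right) = \left(273 + \frac{1}{-7 + 20} \cdot 36\right) \left(170 - \frac{21}{2}\right) = \left(273 + \frac{1}{13} \cdot 36\right) \frac{319}{2} = \left(273 + \frac{36}{13}\right) \frac{319}{2} = \frac{3585}{13} \cdot \frac{319}{2} = \frac{1143615}{26}$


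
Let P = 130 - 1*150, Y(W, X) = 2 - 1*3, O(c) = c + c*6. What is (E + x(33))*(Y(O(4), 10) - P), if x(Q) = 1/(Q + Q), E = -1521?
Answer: -1907315/66 ≈ -28899.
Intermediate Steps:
O(c) = 7*c (O(c) = c + 6*c = 7*c)
Y(W, X) = -1 (Y(W, X) = 2 - 3 = -1)
P = -20 (P = 130 - 150 = -20)
x(Q) = 1/(2*Q)
(E + x(33))*(Y(O(4), 10) - P) = (-1521 + (1/2)/33)*(-1 - 1*(-20)) = (-1521 + (1/2)*(1/33))*(-1 + 20) = (-1521 + 1/66)*19 = -100385/66*19 = -1907315/66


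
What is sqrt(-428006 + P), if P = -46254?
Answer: 2*I*sqrt(118565) ≈ 688.67*I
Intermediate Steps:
sqrt(-428006 + P) = sqrt(-428006 - 46254) = sqrt(-474260) = 2*I*sqrt(118565)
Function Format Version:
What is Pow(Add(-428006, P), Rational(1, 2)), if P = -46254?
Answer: Mul(2, I, Pow(118565, Rational(1, 2))) ≈ Mul(688.67, I)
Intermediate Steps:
Pow(Add(-428006, P), Rational(1, 2)) = Pow(Add(-428006, -46254), Rational(1, 2)) = Pow(-474260, Rational(1, 2)) = Mul(2, I, Pow(118565, Rational(1, 2)))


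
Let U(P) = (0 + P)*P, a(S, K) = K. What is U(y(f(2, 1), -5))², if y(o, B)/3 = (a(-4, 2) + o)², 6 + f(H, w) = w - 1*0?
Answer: 531441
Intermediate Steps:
f(H, w) = -6 + w (f(H, w) = -6 + (w - 1*0) = -6 + (w + 0) = -6 + w)
y(o, B) = 3*(2 + o)²
U(P) = P² (U(P) = P*P = P²)
U(y(f(2, 1), -5))² = ((3*(2 + (-6 + 1))²)²)² = ((3*(2 - 5)²)²)² = ((3*(-3)²)²)² = ((3*9)²)² = (27²)² = 729² = 531441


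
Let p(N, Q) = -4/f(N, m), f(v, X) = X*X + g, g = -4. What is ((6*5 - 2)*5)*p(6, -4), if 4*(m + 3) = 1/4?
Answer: -28672/237 ≈ -120.98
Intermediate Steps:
m = -47/16 (m = -3 + (¼)/4 = -3 + (¼)*(¼) = -3 + 1/16 = -47/16 ≈ -2.9375)
f(v, X) = -4 + X² (f(v, X) = X*X - 4 = X² - 4 = -4 + X²)
p(N, Q) = -1024/1185 (p(N, Q) = -4/(-4 + (-47/16)²) = -4/(-4 + 2209/256) = -4/1185/256 = -4*256/1185 = -1024/1185)
((6*5 - 2)*5)*p(6, -4) = ((6*5 - 2)*5)*(-1024/1185) = ((30 - 2)*5)*(-1024/1185) = (28*5)*(-1024/1185) = 140*(-1024/1185) = -28672/237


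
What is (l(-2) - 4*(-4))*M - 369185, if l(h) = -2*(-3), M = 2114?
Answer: -322677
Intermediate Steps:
l(h) = 6
(l(-2) - 4*(-4))*M - 369185 = (6 - 4*(-4))*2114 - 369185 = (6 + 16)*2114 - 369185 = 22*2114 - 369185 = 46508 - 369185 = -322677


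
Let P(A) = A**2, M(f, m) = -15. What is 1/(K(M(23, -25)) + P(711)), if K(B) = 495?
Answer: 1/506016 ≈ 1.9762e-6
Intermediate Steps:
1/(K(M(23, -25)) + P(711)) = 1/(495 + 711**2) = 1/(495 + 505521) = 1/506016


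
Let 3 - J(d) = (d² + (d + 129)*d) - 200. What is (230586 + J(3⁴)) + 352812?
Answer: 560030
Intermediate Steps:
J(d) = 203 - d² - d*(129 + d) (J(d) = 3 - ((d² + (d + 129)*d) - 200) = 3 - ((d² + (129 + d)*d) - 200) = 3 - ((d² + d*(129 + d)) - 200) = 3 - (-200 + d² + d*(129 + d)) = 3 + (200 - d² - d*(129 + d)) = 203 - d² - d*(129 + d))
(230586 + J(3⁴)) + 352812 = (230586 + (203 - 129*3⁴ - 2*(3⁴)²)) + 352812 = (230586 + (203 - 129*81 - 2*81²)) + 352812 = (230586 + (203 - 10449 - 2*6561)) + 352812 = (230586 + (203 - 10449 - 13122)) + 352812 = (230586 - 23368) + 352812 = 207218 + 352812 = 560030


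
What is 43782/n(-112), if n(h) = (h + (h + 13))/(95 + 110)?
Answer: -8975310/211 ≈ -42537.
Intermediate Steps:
n(h) = 13/205 + 2*h/205 (n(h) = (h + (13 + h))/205 = (13 + 2*h)*(1/205) = 13/205 + 2*h/205)
43782/n(-112) = 43782/(13/205 + (2/205)*(-112)) = 43782/(13/205 - 224/205) = 43782/(-211/205) = 43782*(-205/211) = -8975310/211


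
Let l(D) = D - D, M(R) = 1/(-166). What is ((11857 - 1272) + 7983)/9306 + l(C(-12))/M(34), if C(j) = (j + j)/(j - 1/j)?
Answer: 844/423 ≈ 1.9953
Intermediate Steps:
M(R) = -1/166
C(j) = 2*j/(j - 1/j) (C(j) = (2*j)/(j - 1/j) = 2*j/(j - 1/j))
l(D) = 0
((11857 - 1272) + 7983)/9306 + l(C(-12))/M(34) = ((11857 - 1272) + 7983)/9306 + 0/(-1/166) = (10585 + 7983)*(1/9306) + 0*(-166) = 18568*(1/9306) + 0 = 844/423 + 0 = 844/423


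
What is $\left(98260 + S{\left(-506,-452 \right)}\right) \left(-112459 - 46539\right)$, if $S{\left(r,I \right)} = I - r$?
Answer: $-15631729372$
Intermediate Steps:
$\left(98260 + S{\left(-506,-452 \right)}\right) \left(-112459 - 46539\right) = \left(98260 - -54\right) \left(-112459 - 46539\right) = \left(98260 + \left(-452 + 506\right)\right) \left(-158998\right) = \left(98260 + 54\right) \left(-158998\right) = 98314 \left(-158998\right) = -15631729372$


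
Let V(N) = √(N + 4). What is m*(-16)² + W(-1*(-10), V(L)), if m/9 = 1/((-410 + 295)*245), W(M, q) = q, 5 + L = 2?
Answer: 25871/28175 ≈ 0.91823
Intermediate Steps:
L = -3 (L = -5 + 2 = -3)
V(N) = √(4 + N)
m = -9/28175 (m = 9*(1/((-410 + 295)*245)) = 9*((1/245)/(-115)) = 9*(-1/115*1/245) = 9*(-1/28175) = -9/28175 ≈ -0.00031943)
m*(-16)² + W(-1*(-10), V(L)) = -9/28175*(-16)² + √(4 - 3) = -9/28175*256 + √1 = -2304/28175 + 1 = 25871/28175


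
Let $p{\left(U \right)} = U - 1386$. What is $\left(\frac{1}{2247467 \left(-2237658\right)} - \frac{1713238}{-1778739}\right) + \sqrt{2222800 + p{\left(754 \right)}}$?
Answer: $\frac{2871993666807354443}{2981796541347029118} + 2 \sqrt{555542} \approx 1491.7$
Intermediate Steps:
$p{\left(U \right)} = -1386 + U$
$\left(\frac{1}{2247467 \left(-2237658\right)} - \frac{1713238}{-1778739}\right) + \sqrt{2222800 + p{\left(754 \right)}} = \left(\frac{1}{2247467 \left(-2237658\right)} - \frac{1713238}{-1778739}\right) + \sqrt{2222800 + \left(-1386 + 754\right)} = \left(\frac{1}{2247467} \left(- \frac{1}{2237658}\right) - - \frac{1713238}{1778739}\right) + \sqrt{2222800 - 632} = \left(- \frac{1}{5029062512286} + \frac{1713238}{1778739}\right) + \sqrt{2222168} = \frac{2871993666807354443}{2981796541347029118} + 2 \sqrt{555542}$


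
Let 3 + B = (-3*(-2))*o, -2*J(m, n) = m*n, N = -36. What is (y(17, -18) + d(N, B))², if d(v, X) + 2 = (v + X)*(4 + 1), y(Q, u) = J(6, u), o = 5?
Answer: 49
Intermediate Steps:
J(m, n) = -m*n/2
y(Q, u) = -3*u (y(Q, u) = -½*6*u = -3*u)
B = 27 (B = -3 - 3*(-2)*5 = -3 + 6*5 = -3 + 30 = 27)
d(v, X) = -2 + 5*X + 5*v (d(v, X) = -2 + (v + X)*(4 + 1) = -2 + (X + v)*5 = -2 + (5*X + 5*v) = -2 + 5*X + 5*v)
(y(17, -18) + d(N, B))² = (-3*(-18) + (-2 + 5*27 + 5*(-36)))² = (54 + (-2 + 135 - 180))² = (54 - 47)² = 7² = 49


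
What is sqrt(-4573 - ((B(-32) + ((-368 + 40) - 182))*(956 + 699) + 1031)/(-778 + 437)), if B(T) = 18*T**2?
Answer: 2*sqrt(2395742217)/341 ≈ 287.08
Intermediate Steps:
sqrt(-4573 - ((B(-32) + ((-368 + 40) - 182))*(956 + 699) + 1031)/(-778 + 437)) = sqrt(-4573 - ((18*(-32)**2 + ((-368 + 40) - 182))*(956 + 699) + 1031)/(-778 + 437)) = sqrt(-4573 - ((18*1024 + (-328 - 182))*1655 + 1031)/(-341)) = sqrt(-4573 - ((18432 - 510)*1655 + 1031)*(-1)/341) = sqrt(-4573 - (17922*1655 + 1031)*(-1)/341) = sqrt(-4573 - (29660910 + 1031)*(-1)/341) = sqrt(-4573 - 29661941*(-1)/341) = sqrt(-4573 - 1*(-29661941/341)) = sqrt(-4573 + 29661941/341) = sqrt(28102548/341) = 2*sqrt(2395742217)/341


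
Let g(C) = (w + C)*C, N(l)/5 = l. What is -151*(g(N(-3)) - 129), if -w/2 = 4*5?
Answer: -105096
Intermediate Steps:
N(l) = 5*l
w = -40 (w = -8*5 = -2*20 = -40)
g(C) = C*(-40 + C) (g(C) = (-40 + C)*C = C*(-40 + C))
-151*(g(N(-3)) - 129) = -151*((5*(-3))*(-40 + 5*(-3)) - 129) = -151*(-15*(-40 - 15) - 129) = -151*(-15*(-55) - 129) = -151*(825 - 129) = -151*696 = -105096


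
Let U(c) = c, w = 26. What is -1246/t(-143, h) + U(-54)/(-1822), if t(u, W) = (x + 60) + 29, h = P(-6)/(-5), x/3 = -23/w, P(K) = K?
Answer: -29452141/2045195 ≈ -14.401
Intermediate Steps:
x = -69/26 (x = 3*(-23/26) = -69/26 ≈ -2.6538)
h = 6/5 (h = -6/(-5) = -6*(-1/5) = 6/5 ≈ 1.2000)
t(u, W) = 2245/26 (t(u, W) = (-69/26 + 60) + 29 = 1491/26 + 29 = 2245/26)
-1246/t(-143, h) + U(-54)/(-1822) = -1246/2245/26 - 54/(-1822) = -1246*26/2245 - 54*(-1/1822) = -32396/2245 + 27/911 = -29452141/2045195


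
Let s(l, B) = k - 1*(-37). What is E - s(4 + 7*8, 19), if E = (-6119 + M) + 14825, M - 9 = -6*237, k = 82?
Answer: 7174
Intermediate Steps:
M = -1413 (M = 9 - 6*237 = 9 - 1422 = -1413)
s(l, B) = 119 (s(l, B) = 82 - 1*(-37) = 82 + 37 = 119)
E = 7293 (E = (-6119 - 1413) + 14825 = -7532 + 14825 = 7293)
E - s(4 + 7*8, 19) = 7293 - 1*119 = 7293 - 119 = 7174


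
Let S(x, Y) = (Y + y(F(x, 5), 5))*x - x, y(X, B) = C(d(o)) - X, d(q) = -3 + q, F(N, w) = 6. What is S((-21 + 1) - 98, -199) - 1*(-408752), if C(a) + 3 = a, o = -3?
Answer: 434122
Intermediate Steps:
C(a) = -3 + a
y(X, B) = -9 - X (y(X, B) = (-3 + (-3 - 3)) - X = (-3 - 6) - X = -9 - X)
S(x, Y) = -x + x*(-15 + Y) (S(x, Y) = (Y + (-9 - 1*6))*x - x = (Y + (-9 - 6))*x - x = (Y - 15)*x - x = (-15 + Y)*x - x = x*(-15 + Y) - x = -x + x*(-15 + Y))
S((-21 + 1) - 98, -199) - 1*(-408752) = ((-21 + 1) - 98)*(-16 - 199) - 1*(-408752) = (-20 - 98)*(-215) + 408752 = -118*(-215) + 408752 = 25370 + 408752 = 434122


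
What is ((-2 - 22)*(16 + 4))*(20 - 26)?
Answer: 2880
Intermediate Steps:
((-2 - 22)*(16 + 4))*(20 - 26) = -24*20*(-6) = -480*(-6) = 2880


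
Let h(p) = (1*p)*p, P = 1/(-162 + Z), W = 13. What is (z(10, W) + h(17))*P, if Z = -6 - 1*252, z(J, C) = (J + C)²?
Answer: -409/210 ≈ -1.9476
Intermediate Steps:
z(J, C) = (C + J)²
Z = -258 (Z = -6 - 252 = -258)
P = -1/420 (P = 1/(-162 - 258) = 1/(-420) = -1/420 ≈ -0.0023810)
h(p) = p² (h(p) = p*p = p²)
(z(10, W) + h(17))*P = ((13 + 10)² + 17²)*(-1/420) = (23² + 289)*(-1/420) = (529 + 289)*(-1/420) = 818*(-1/420) = -409/210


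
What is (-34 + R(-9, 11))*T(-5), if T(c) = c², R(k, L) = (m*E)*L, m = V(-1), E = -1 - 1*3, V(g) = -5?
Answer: 4650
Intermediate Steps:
E = -4 (E = -1 - 3 = -4)
m = -5
R(k, L) = 20*L (R(k, L) = (-5*(-4))*L = 20*L)
(-34 + R(-9, 11))*T(-5) = (-34 + 20*11)*(-5)² = (-34 + 220)*25 = 186*25 = 4650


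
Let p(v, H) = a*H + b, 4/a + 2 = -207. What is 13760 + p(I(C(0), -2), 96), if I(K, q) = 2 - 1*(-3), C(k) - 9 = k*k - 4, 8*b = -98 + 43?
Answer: 22992153/1672 ≈ 13751.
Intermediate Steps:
a = -4/209 (a = 4/(-2 - 207) = 4/(-209) = 4*(-1/209) = -4/209 ≈ -0.019139)
b = -55/8 (b = (-98 + 43)/8 = (1/8)*(-55) = -55/8 ≈ -6.8750)
C(k) = 5 + k**2 (C(k) = 9 + (k*k - 4) = 9 + (k**2 - 4) = 9 + (-4 + k**2) = 5 + k**2)
I(K, q) = 5 (I(K, q) = 2 + 3 = 5)
p(v, H) = -55/8 - 4*H/209 (p(v, H) = -4*H/209 - 55/8 = -55/8 - 4*H/209)
13760 + p(I(C(0), -2), 96) = 13760 + (-55/8 - 4/209*96) = 13760 + (-55/8 - 384/209) = 13760 - 14567/1672 = 22992153/1672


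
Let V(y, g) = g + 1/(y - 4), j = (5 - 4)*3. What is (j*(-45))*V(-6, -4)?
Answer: 1107/2 ≈ 553.50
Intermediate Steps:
j = 3 (j = 1*3 = 3)
V(y, g) = g + 1/(-4 + y)
(j*(-45))*V(-6, -4) = (3*(-45))*((1 - 4*(-4) - 4*(-6))/(-4 - 6)) = -135*(1 + 16 + 24)/(-10) = -(-27)*41/2 = -135*(-41/10) = 1107/2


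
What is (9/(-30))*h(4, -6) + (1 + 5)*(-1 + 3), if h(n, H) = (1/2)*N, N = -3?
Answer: 249/20 ≈ 12.450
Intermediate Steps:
h(n, H) = -3/2 (h(n, H) = (1/2)*(-3) = ((½)*1)*(-3) = (½)*(-3) = -3/2)
(9/(-30))*h(4, -6) + (1 + 5)*(-1 + 3) = (9/(-30))*(-3/2) + (1 + 5)*(-1 + 3) = (9*(-1/30))*(-3/2) + 6*2 = -3/10*(-3/2) + 12 = 9/20 + 12 = 249/20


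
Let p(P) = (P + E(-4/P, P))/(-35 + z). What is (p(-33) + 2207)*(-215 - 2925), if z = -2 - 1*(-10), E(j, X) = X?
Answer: -62438900/9 ≈ -6.9377e+6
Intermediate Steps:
z = 8 (z = -2 + 10 = 8)
p(P) = -2*P/27 (p(P) = (P + P)/(-35 + 8) = (2*P)/(-27) = (2*P)*(-1/27) = -2*P/27)
(p(-33) + 2207)*(-215 - 2925) = (-2/27*(-33) + 2207)*(-215 - 2925) = (22/9 + 2207)*(-3140) = (19885/9)*(-3140) = -62438900/9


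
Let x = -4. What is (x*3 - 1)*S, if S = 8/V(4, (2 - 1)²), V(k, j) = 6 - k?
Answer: -52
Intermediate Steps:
S = 4 (S = 8/(6 - 1*4) = 8/(6 - 4) = 8/2 = 8*(½) = 4)
(x*3 - 1)*S = (-4*3 - 1)*4 = (-12 - 1)*4 = -13*4 = -52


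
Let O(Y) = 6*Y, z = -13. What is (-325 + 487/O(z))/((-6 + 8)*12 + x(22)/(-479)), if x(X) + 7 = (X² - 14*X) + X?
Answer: -1767989/125970 ≈ -14.035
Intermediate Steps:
x(X) = -7 + X² - 13*X (x(X) = -7 + ((X² - 14*X) + X) = -7 + (X² - 13*X) = -7 + X² - 13*X)
(-325 + 487/O(z))/((-6 + 8)*12 + x(22)/(-479)) = (-325 + 487/((6*(-13))))/((-6 + 8)*12 + (-7 + 22² - 13*22)/(-479)) = (-325 + 487/(-78))/(2*12 + (-7 + 484 - 286)*(-1/479)) = (-325 + 487*(-1/78))/(24 + 191*(-1/479)) = (-325 - 487/78)/(24 - 191/479) = -25837/(78*11305/479) = -25837/78*479/11305 = -1767989/125970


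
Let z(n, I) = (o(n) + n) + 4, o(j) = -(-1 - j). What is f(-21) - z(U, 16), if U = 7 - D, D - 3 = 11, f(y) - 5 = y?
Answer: -7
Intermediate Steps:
f(y) = 5 + y
o(j) = 1 + j
D = 14 (D = 3 + 11 = 14)
U = -7 (U = 7 - 1*14 = 7 - 14 = -7)
z(n, I) = 5 + 2*n (z(n, I) = ((1 + n) + n) + 4 = (1 + 2*n) + 4 = 5 + 2*n)
f(-21) - z(U, 16) = (5 - 21) - (5 + 2*(-7)) = -16 - (5 - 14) = -16 - 1*(-9) = -16 + 9 = -7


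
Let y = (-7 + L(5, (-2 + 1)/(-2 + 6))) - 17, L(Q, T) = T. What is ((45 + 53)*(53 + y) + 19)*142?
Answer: 402783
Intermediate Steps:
y = -97/4 (y = (-7 + (-2 + 1)/(-2 + 6)) - 17 = (-7 - 1/4) - 17 = (-7 - 1*¼) - 17 = (-7 - ¼) - 17 = -29/4 - 17 = -97/4 ≈ -24.250)
((45 + 53)*(53 + y) + 19)*142 = ((45 + 53)*(53 - 97/4) + 19)*142 = (98*(115/4) + 19)*142 = (5635/2 + 19)*142 = (5673/2)*142 = 402783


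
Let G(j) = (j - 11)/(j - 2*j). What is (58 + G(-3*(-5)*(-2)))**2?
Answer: 2886601/900 ≈ 3207.3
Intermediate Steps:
G(j) = -(-11 + j)/j (G(j) = (-11 + j)/((-j)) = (-11 + j)*(-1/j) = -(-11 + j)/j)
(58 + G(-3*(-5)*(-2)))**2 = (58 + (11 - (-3*(-5))*(-2))/((-3*(-5)*(-2))))**2 = (58 + (11 - 15*(-2))/((15*(-2))))**2 = (58 + (11 - 1*(-30))/(-30))**2 = (58 - (11 + 30)/30)**2 = (58 - 1/30*41)**2 = (58 - 41/30)**2 = (1699/30)**2 = 2886601/900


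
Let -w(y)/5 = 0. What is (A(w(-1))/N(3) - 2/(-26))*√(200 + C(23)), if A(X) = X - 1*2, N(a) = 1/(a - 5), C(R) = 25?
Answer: 795/13 ≈ 61.154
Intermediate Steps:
w(y) = 0 (w(y) = -5*0 = 0)
N(a) = 1/(-5 + a)
A(X) = -2 + X (A(X) = X - 2 = -2 + X)
(A(w(-1))/N(3) - 2/(-26))*√(200 + C(23)) = ((-2 + 0)/(1/(-5 + 3)) - 2/(-26))*√(200 + 25) = (-2/(1/(-2)) - 2*(-1/26))*√225 = (-2/(-½) + 1/13)*15 = (-2*(-2) + 1/13)*15 = (4 + 1/13)*15 = (53/13)*15 = 795/13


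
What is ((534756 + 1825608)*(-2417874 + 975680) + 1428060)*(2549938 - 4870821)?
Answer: 7900521001200120948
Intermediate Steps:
((534756 + 1825608)*(-2417874 + 975680) + 1428060)*(2549938 - 4870821) = (2360364*(-1442194) + 1428060)*(-2320883) = (-3404102798616 + 1428060)*(-2320883) = -3404101370556*(-2320883) = 7900521001200120948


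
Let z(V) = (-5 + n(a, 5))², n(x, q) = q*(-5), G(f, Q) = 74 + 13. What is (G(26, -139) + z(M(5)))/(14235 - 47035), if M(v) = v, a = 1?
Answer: -987/32800 ≈ -0.030091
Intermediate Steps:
G(f, Q) = 87
n(x, q) = -5*q
z(V) = 900 (z(V) = (-5 - 5*5)² = (-5 - 25)² = (-30)² = 900)
(G(26, -139) + z(M(5)))/(14235 - 47035) = (87 + 900)/(14235 - 47035) = 987/(-32800) = 987*(-1/32800) = -987/32800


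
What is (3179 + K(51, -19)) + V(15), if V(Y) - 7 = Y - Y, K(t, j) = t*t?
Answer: 5787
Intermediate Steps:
K(t, j) = t²
V(Y) = 7 (V(Y) = 7 + (Y - Y) = 7 + 0 = 7)
(3179 + K(51, -19)) + V(15) = (3179 + 51²) + 7 = (3179 + 2601) + 7 = 5780 + 7 = 5787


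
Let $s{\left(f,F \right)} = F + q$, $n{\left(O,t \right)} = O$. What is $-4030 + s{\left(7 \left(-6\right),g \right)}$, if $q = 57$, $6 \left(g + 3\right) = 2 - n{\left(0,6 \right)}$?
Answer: $- \frac{11927}{3} \approx -3975.7$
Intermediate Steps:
$g = - \frac{8}{3}$ ($g = -3 + \frac{2 - 0}{6} = -3 + \frac{2 + 0}{6} = -3 + \frac{1}{6} \cdot 2 = -3 + \frac{1}{3} = - \frac{8}{3} \approx -2.6667$)
$s{\left(f,F \right)} = 57 + F$ ($s{\left(f,F \right)} = F + 57 = 57 + F$)
$-4030 + s{\left(7 \left(-6\right),g \right)} = -4030 + \left(57 - \frac{8}{3}\right) = -4030 + \frac{163}{3} = - \frac{11927}{3}$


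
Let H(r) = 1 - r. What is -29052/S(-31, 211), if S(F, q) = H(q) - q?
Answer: 29052/421 ≈ 69.007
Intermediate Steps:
S(F, q) = 1 - 2*q (S(F, q) = (1 - q) - q = 1 - 2*q)
-29052/S(-31, 211) = -29052/(1 - 2*211) = -29052/(1 - 422) = -29052/(-421) = -29052*(-1/421) = 29052/421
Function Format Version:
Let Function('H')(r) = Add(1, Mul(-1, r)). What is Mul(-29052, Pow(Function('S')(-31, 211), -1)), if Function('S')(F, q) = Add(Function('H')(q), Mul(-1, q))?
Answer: Rational(29052, 421) ≈ 69.007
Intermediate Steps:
Function('S')(F, q) = Add(1, Mul(-2, q)) (Function('S')(F, q) = Add(Add(1, Mul(-1, q)), Mul(-1, q)) = Add(1, Mul(-2, q)))
Mul(-29052, Pow(Function('S')(-31, 211), -1)) = Mul(-29052, Pow(Add(1, Mul(-2, 211)), -1)) = Mul(-29052, Pow(Add(1, -422), -1)) = Mul(-29052, Pow(-421, -1)) = Mul(-29052, Rational(-1, 421)) = Rational(29052, 421)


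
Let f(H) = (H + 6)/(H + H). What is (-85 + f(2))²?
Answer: 6889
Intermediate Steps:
f(H) = (6 + H)/(2*H) (f(H) = (6 + H)/((2*H)) = (6 + H)*(1/(2*H)) = (6 + H)/(2*H))
(-85 + f(2))² = (-85 + (½)*(6 + 2)/2)² = (-85 + (½)*(½)*8)² = (-85 + 2)² = (-83)² = 6889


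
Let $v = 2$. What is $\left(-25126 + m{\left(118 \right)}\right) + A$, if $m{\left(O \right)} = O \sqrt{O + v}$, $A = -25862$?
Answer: $-50988 + 236 \sqrt{30} \approx -49695.0$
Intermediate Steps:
$m{\left(O \right)} = O \sqrt{2 + O}$ ($m{\left(O \right)} = O \sqrt{O + 2} = O \sqrt{2 + O}$)
$\left(-25126 + m{\left(118 \right)}\right) + A = \left(-25126 + 118 \sqrt{2 + 118}\right) - 25862 = \left(-25126 + 118 \sqrt{120}\right) - 25862 = \left(-25126 + 118 \cdot 2 \sqrt{30}\right) - 25862 = \left(-25126 + 236 \sqrt{30}\right) - 25862 = -50988 + 236 \sqrt{30}$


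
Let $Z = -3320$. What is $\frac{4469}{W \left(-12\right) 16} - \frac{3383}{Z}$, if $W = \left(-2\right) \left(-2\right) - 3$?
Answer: $- \frac{1773443}{79680} \approx -22.257$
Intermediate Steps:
$W = 1$ ($W = 4 - 3 = 1$)
$\frac{4469}{W \left(-12\right) 16} - \frac{3383}{Z} = \frac{4469}{1 \left(-12\right) 16} - \frac{3383}{-3320} = \frac{4469}{\left(-12\right) 16} - - \frac{3383}{3320} = \frac{4469}{-192} + \frac{3383}{3320} = 4469 \left(- \frac{1}{192}\right) + \frac{3383}{3320} = - \frac{4469}{192} + \frac{3383}{3320} = - \frac{1773443}{79680}$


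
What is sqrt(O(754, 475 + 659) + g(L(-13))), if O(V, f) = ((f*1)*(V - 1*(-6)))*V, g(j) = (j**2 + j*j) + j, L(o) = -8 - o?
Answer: sqrt(649827415) ≈ 25492.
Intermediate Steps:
g(j) = j + 2*j**2 (g(j) = (j**2 + j**2) + j = 2*j**2 + j = j + 2*j**2)
O(V, f) = V*f*(6 + V) (O(V, f) = (f*(V + 6))*V = (f*(6 + V))*V = V*f*(6 + V))
sqrt(O(754, 475 + 659) + g(L(-13))) = sqrt(754*(475 + 659)*(6 + 754) + (-8 - 1*(-13))*(1 + 2*(-8 - 1*(-13)))) = sqrt(754*1134*760 + (-8 + 13)*(1 + 2*(-8 + 13))) = sqrt(649827360 + 5*(1 + 2*5)) = sqrt(649827360 + 5*(1 + 10)) = sqrt(649827360 + 5*11) = sqrt(649827360 + 55) = sqrt(649827415)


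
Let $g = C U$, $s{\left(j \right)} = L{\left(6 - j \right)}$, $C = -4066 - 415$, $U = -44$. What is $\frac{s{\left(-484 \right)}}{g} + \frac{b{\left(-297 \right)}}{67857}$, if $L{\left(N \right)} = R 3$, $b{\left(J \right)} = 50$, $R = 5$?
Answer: $\frac{10876055}{13378957548} \approx 0.00081292$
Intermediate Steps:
$C = -4481$ ($C = -4066 - 415 = -4481$)
$L{\left(N \right)} = 15$ ($L{\left(N \right)} = 5 \cdot 3 = 15$)
$s{\left(j \right)} = 15$
$g = 197164$ ($g = \left(-4481\right) \left(-44\right) = 197164$)
$\frac{s{\left(-484 \right)}}{g} + \frac{b{\left(-297 \right)}}{67857} = \frac{15}{197164} + \frac{50}{67857} = \frac{10876055}{13378957548}$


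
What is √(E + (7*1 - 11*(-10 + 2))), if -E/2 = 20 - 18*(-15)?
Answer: I*√485 ≈ 22.023*I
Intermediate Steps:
E = -580 (E = -2*(20 - 18*(-15)) = -2*(20 + 270) = -2*290 = -580)
√(E + (7*1 - 11*(-10 + 2))) = √(-580 + (7*1 - 11*(-10 + 2))) = √(-580 + (7 - 11*(-8))) = √(-580 + (7 + 88)) = √(-580 + 95) = √(-485) = I*√485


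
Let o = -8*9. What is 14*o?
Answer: -1008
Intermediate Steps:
o = -72
14*o = 14*(-72) = -1008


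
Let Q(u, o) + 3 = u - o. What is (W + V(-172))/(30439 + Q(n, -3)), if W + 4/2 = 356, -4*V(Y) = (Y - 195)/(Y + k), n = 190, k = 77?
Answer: 134153/11639020 ≈ 0.011526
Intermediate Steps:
Q(u, o) = -3 + u - o (Q(u, o) = -3 + (u - o) = -3 + u - o)
V(Y) = -(-195 + Y)/(4*(77 + Y)) (V(Y) = -(Y - 195)/(4*(Y + 77)) = -(-195 + Y)/(4*(77 + Y)))
W = 354 (W = -2 + 356 = 354)
(W + V(-172))/(30439 + Q(n, -3)) = (354 + (195 - 1*(-172))/(4*(77 - 172)))/(30439 + (-3 + 190 - 1*(-3))) = (354 + (¼)*(195 + 172)/(-95))/(30439 + (-3 + 190 + 3)) = (354 + (¼)*(-1/95)*367)/(30439 + 190) = (354 - 367/380)/30629 = (134153/380)*(1/30629) = 134153/11639020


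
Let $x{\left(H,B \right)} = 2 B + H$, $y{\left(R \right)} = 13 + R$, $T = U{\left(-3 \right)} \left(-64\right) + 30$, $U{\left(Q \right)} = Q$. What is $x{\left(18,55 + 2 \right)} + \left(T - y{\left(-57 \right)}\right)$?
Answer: $398$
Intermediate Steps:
$T = 222$ ($T = \left(-3\right) \left(-64\right) + 30 = 192 + 30 = 222$)
$x{\left(H,B \right)} = H + 2 B$
$x{\left(18,55 + 2 \right)} + \left(T - y{\left(-57 \right)}\right) = \left(18 + 2 \left(55 + 2\right)\right) + \left(222 - \left(13 - 57\right)\right) = \left(18 + 2 \cdot 57\right) + \left(222 - -44\right) = \left(18 + 114\right) + \left(222 + 44\right) = 132 + 266 = 398$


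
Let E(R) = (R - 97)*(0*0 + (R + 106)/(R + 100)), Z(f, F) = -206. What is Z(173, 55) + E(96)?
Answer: -20289/98 ≈ -207.03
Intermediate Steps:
E(R) = (-97 + R)*(106 + R)/(100 + R) (E(R) = (-97 + R)*(0 + (106 + R)/(100 + R)) = (-97 + R)*((106 + R)/(100 + R)) = (-97 + R)*(106 + R)/(100 + R))
Z(173, 55) + E(96) = -206 + (-10282 + 96² + 9*96)/(100 + 96) = -206 + (-10282 + 9216 + 864)/196 = -206 + (1/196)*(-202) = -206 - 101/98 = -20289/98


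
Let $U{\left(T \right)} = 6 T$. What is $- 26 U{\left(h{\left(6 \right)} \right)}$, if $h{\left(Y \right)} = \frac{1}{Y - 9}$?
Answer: $52$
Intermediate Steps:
$h{\left(Y \right)} = \frac{1}{-9 + Y}$ ($h{\left(Y \right)} = \frac{1}{Y - 9} = \frac{1}{-9 + Y}$)
$- 26 U{\left(h{\left(6 \right)} \right)} = - 26 \frac{6}{-9 + 6} = - 26 \frac{6}{-3} = - 26 \cdot 6 \left(- \frac{1}{3}\right) = \left(-26\right) \left(-2\right) = 52$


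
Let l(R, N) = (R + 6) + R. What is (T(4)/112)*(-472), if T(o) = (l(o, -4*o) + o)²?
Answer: -9558/7 ≈ -1365.4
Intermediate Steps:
l(R, N) = 6 + 2*R (l(R, N) = (6 + R) + R = 6 + 2*R)
T(o) = (6 + 3*o)² (T(o) = ((6 + 2*o) + o)² = (6 + 3*o)²)
(T(4)/112)*(-472) = ((9*(2 + 4)²)/112)*(-472) = ((9*6²)*(1/112))*(-472) = ((9*36)*(1/112))*(-472) = (324*(1/112))*(-472) = (81/28)*(-472) = -9558/7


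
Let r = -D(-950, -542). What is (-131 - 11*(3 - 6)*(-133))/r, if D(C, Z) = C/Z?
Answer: 244984/95 ≈ 2578.8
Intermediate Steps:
r = -475/271 (r = -(-950)/(-542) = -(-950)*(-1)/542 = -1*475/271 = -475/271 ≈ -1.7528)
(-131 - 11*(3 - 6)*(-133))/r = (-131 - 11*(3 - 6)*(-133))/(-475/271) = (-131 - 11*(-3)*(-133))*(-271/475) = (-131 + 33*(-133))*(-271/475) = (-131 - 4389)*(-271/475) = -4520*(-271/475) = 244984/95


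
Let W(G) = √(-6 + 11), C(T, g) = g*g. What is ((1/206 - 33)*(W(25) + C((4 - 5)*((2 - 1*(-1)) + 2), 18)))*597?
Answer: -657365058/103 - 4057809*√5/206 ≈ -6.4262e+6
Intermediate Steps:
C(T, g) = g²
W(G) = √5
((1/206 - 33)*(W(25) + C((4 - 5)*((2 - 1*(-1)) + 2), 18)))*597 = ((1/206 - 33)*(√5 + 18²))*597 = ((1/206 - 33)*(√5 + 324))*597 = -6797*(324 + √5)/206*597 = (-1101114/103 - 6797*√5/206)*597 = -657365058/103 - 4057809*√5/206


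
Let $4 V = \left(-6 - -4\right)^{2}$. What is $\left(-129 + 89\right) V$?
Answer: $-40$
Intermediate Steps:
$V = 1$ ($V = \frac{\left(-6 - -4\right)^{2}}{4} = \frac{\left(-6 + 4\right)^{2}}{4} = \frac{\left(-2\right)^{2}}{4} = \frac{1}{4} \cdot 4 = 1$)
$\left(-129 + 89\right) V = \left(-129 + 89\right) 1 = \left(-40\right) 1 = -40$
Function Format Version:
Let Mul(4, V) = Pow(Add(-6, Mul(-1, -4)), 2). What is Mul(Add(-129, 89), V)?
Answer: -40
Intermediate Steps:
V = 1 (V = Mul(Rational(1, 4), Pow(Add(-6, Mul(-1, -4)), 2)) = Mul(Rational(1, 4), Pow(Add(-6, 4), 2)) = Mul(Rational(1, 4), Pow(-2, 2)) = Mul(Rational(1, 4), 4) = 1)
Mul(Add(-129, 89), V) = Mul(Add(-129, 89), 1) = Mul(-40, 1) = -40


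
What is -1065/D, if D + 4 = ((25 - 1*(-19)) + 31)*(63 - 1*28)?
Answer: -1065/2621 ≈ -0.40633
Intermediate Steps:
D = 2621 (D = -4 + ((25 - 1*(-19)) + 31)*(63 - 1*28) = -4 + ((25 + 19) + 31)*(63 - 28) = -4 + (44 + 31)*35 = -4 + 75*35 = -4 + 2625 = 2621)
-1065/D = -1065/2621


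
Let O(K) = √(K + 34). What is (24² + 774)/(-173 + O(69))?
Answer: -12975/1657 - 75*√103/1657 ≈ -8.2898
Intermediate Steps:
O(K) = √(34 + K)
(24² + 774)/(-173 + O(69)) = (24² + 774)/(-173 + √(34 + 69)) = (576 + 774)/(-173 + √103) = 1350/(-173 + √103)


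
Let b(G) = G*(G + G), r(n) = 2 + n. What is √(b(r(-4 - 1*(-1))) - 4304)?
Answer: 3*I*√478 ≈ 65.59*I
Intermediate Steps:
b(G) = 2*G² (b(G) = G*(2*G) = 2*G²)
√(b(r(-4 - 1*(-1))) - 4304) = √(2*(2 + (-4 - 1*(-1)))² - 4304) = √(2*(2 + (-4 + 1))² - 4304) = √(2*(2 - 3)² - 4304) = √(2*(-1)² - 4304) = √(2*1 - 4304) = √(2 - 4304) = √(-4302) = 3*I*√478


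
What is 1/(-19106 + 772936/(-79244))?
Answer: -19811/378702200 ≈ -5.2313e-5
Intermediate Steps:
1/(-19106 + 772936/(-79244)) = 1/(-19106 + 772936*(-1/79244)) = 1/(-19106 - 193234/19811) = 1/(-378702200/19811) = -19811/378702200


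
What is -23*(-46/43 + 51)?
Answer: -49381/43 ≈ -1148.4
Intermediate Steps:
-23*(-46/43 + 51) = -23*2147/43 = -49381/43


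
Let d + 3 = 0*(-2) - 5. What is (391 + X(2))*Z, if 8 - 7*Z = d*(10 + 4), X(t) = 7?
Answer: 47760/7 ≈ 6822.9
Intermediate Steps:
d = -8 (d = -3 + (0*(-2) - 5) = -3 + (0 - 5) = -3 - 5 = -8)
Z = 120/7 (Z = 8/7 - (-8)*(10 + 4)/7 = 8/7 - (-8)*14/7 = 8/7 - ⅐*(-112) = 8/7 + 16 = 120/7 ≈ 17.143)
(391 + X(2))*Z = (391 + 7)*(120/7) = 398*(120/7) = 47760/7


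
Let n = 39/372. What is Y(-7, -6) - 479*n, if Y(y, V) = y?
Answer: -7095/124 ≈ -57.218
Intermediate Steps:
n = 13/124 (n = 39*(1/372) = 13/124 ≈ 0.10484)
Y(-7, -6) - 479*n = -7 - 479*13/124 = -7 - 6227/124 = -7095/124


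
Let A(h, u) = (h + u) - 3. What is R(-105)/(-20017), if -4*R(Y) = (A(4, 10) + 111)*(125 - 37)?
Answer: 2684/20017 ≈ 0.13409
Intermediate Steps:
A(h, u) = -3 + h + u
R(Y) = -2684 (R(Y) = -((-3 + 4 + 10) + 111)*(125 - 37)/4 = -(11 + 111)*88/4 = -61*88/2 = -1/4*10736 = -2684)
R(-105)/(-20017) = -2684/(-20017) = -2684*(-1/20017) = 2684/20017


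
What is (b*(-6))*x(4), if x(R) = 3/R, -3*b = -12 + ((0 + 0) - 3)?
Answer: -45/2 ≈ -22.500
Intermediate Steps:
b = 5 (b = -(-12 + ((0 + 0) - 3))/3 = -(-12 + (0 - 3))/3 = -(-12 - 3)/3 = -⅓*(-15) = 5)
(b*(-6))*x(4) = (5*(-6))*(3/4) = -90/4 = -30*¾ = -45/2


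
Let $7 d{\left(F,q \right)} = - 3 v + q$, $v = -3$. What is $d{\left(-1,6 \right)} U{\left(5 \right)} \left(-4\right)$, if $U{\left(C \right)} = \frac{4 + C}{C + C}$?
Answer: $- \frac{54}{7} \approx -7.7143$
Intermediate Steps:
$d{\left(F,q \right)} = \frac{9}{7} + \frac{q}{7}$ ($d{\left(F,q \right)} = \frac{\left(-3\right) \left(-3\right) + q}{7} = \frac{9 + q}{7} = \frac{9}{7} + \frac{q}{7}$)
$U{\left(C \right)} = \frac{4 + C}{2 C}$
$d{\left(-1,6 \right)} U{\left(5 \right)} \left(-4\right) = \left(\frac{9}{7} + \frac{1}{7} \cdot 6\right) \frac{4 + 5}{2 \cdot 5} \left(-4\right) = \left(\frac{9}{7} + \frac{6}{7}\right) \frac{1}{2} \cdot \frac{1}{5} \cdot 9 \left(-4\right) = \frac{15}{7} \cdot \frac{9}{10} \left(-4\right) = \frac{27}{14} \left(-4\right) = - \frac{54}{7}$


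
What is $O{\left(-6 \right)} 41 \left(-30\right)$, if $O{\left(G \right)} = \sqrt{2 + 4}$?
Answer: $- 1230 \sqrt{6} \approx -3012.9$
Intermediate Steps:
$O{\left(G \right)} = \sqrt{6}$
$O{\left(-6 \right)} 41 \left(-30\right) = \sqrt{6} \cdot 41 \left(-30\right) = 41 \sqrt{6} \left(-30\right) = - 1230 \sqrt{6}$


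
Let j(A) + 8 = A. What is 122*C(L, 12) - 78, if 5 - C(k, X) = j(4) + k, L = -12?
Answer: 2484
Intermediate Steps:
j(A) = -8 + A
C(k, X) = 9 - k (C(k, X) = 5 - ((-8 + 4) + k) = 5 - (-4 + k) = 5 + (4 - k) = 9 - k)
122*C(L, 12) - 78 = 122*(9 - 1*(-12)) - 78 = 122*(9 + 12) - 78 = 122*21 - 78 = 2562 - 78 = 2484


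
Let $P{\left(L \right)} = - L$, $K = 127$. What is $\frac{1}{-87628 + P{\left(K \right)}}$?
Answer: $- \frac{1}{87755} \approx -1.1395 \cdot 10^{-5}$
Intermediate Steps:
$\frac{1}{-87628 + P{\left(K \right)}} = \frac{1}{-87628 - 127} = \frac{1}{-87755} = - \frac{1}{87755}$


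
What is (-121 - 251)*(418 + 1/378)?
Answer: -9796310/63 ≈ -1.5550e+5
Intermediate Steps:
(-121 - 251)*(418 + 1/378) = -372*(418 + 1/378) = -372*158005/378 = -9796310/63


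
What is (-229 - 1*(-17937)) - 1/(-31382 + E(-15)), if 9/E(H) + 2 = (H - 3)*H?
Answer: 148930779104/8410367 ≈ 17708.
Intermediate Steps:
E(H) = 9/(-2 + H*(-3 + H)) (E(H) = 9/(-2 + (H - 3)*H) = 9/(-2 + (-3 + H)*H) = 9/(-2 + H*(-3 + H)))
(-229 - 1*(-17937)) - 1/(-31382 + E(-15)) = (-229 - 1*(-17937)) - 1/(-31382 + 9/(-2 + (-15)² - 3*(-15))) = (-229 + 17937) - 1/(-31382 + 9/(-2 + 225 + 45)) = 17708 - 1/(-31382 + 9/268) = 17708 - 1/(-8410367/268) = 17708 - 1*(-268/8410367) = 17708 + 268/8410367 = 148930779104/8410367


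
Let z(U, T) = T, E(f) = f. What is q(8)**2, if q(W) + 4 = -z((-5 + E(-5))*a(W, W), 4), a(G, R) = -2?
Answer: 64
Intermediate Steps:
q(W) = -8 (q(W) = -4 - 1*4 = -4 - 4 = -8)
q(8)**2 = (-8)**2 = 64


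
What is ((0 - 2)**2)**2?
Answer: 16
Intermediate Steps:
((0 - 2)**2)**2 = ((-2)**2)**2 = 4**2 = 16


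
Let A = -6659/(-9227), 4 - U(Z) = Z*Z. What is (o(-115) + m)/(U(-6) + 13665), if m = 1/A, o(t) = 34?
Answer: 235633/90782147 ≈ 0.0025956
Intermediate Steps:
U(Z) = 4 - Z**2 (U(Z) = 4 - Z*Z = 4 - Z**2)
A = 6659/9227 (A = -6659*(-1/9227) = 6659/9227 ≈ 0.72169)
m = 9227/6659 (m = 1/(6659/9227) = 9227/6659 ≈ 1.3856)
(o(-115) + m)/(U(-6) + 13665) = (34 + 9227/6659)/((4 - 1*(-6)**2) + 13665) = 235633/(6659*((4 - 1*36) + 13665)) = 235633/(6659*((4 - 36) + 13665)) = 235633/(6659*(-32 + 13665)) = (235633/6659)/13633 = (235633/6659)*(1/13633) = 235633/90782147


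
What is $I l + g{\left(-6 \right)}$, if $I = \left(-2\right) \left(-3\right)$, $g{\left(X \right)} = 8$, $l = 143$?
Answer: $866$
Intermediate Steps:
$I = 6$
$I l + g{\left(-6 \right)} = 6 \cdot 143 + 8 = 858 + 8 = 866$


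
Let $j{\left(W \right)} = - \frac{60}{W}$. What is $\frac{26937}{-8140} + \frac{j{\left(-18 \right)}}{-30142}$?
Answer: $- \frac{1217943281}{368033820} \approx -3.3093$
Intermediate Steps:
$\frac{26937}{-8140} + \frac{j{\left(-18 \right)}}{-30142} = \frac{26937}{-8140} + \frac{\left(-60\right) \frac{1}{-18}}{-30142} = 26937 \left(- \frac{1}{8140}\right) + \left(-60\right) \left(- \frac{1}{18}\right) \left(- \frac{1}{30142}\right) = - \frac{26937}{8140} + \frac{10}{3} \left(- \frac{1}{30142}\right) = - \frac{26937}{8140} - \frac{5}{45213} = - \frac{1217943281}{368033820}$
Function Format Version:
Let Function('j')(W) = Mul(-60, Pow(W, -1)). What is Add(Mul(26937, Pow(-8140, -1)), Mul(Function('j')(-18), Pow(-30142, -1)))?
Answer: Rational(-1217943281, 368033820) ≈ -3.3093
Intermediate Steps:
Add(Mul(26937, Pow(-8140, -1)), Mul(Function('j')(-18), Pow(-30142, -1))) = Add(Mul(26937, Pow(-8140, -1)), Mul(Mul(-60, Pow(-18, -1)), Pow(-30142, -1))) = Add(Mul(26937, Rational(-1, 8140)), Mul(Mul(-60, Rational(-1, 18)), Rational(-1, 30142))) = Add(Rational(-26937, 8140), Mul(Rational(10, 3), Rational(-1, 30142))) = Add(Rational(-26937, 8140), Rational(-5, 45213)) = Rational(-1217943281, 368033820)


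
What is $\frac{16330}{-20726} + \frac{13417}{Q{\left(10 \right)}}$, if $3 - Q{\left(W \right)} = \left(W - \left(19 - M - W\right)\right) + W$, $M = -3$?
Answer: $- \frac{139081196}{51815} \approx -2684.2$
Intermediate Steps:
$Q{\left(W \right)} = 25 - 3 W$ ($Q{\left(W \right)} = 3 - \left(\left(W + \left(\left(-3 + W\right) - 19\right)\right) + W\right) = 3 - \left(\left(W + \left(-22 + W\right)\right) + W\right) = 3 - \left(\left(-22 + 2 W\right) + W\right) = 3 - \left(-22 + 3 W\right) = 25 - 3 W$)
$\frac{16330}{-20726} + \frac{13417}{Q{\left(10 \right)}} = \frac{16330}{-20726} + \frac{13417}{25 - 30} = 16330 \left(- \frac{1}{20726}\right) + \frac{13417}{25 - 30} = - \frac{8165}{10363} + \frac{13417}{-5} = - \frac{8165}{10363} + 13417 \left(- \frac{1}{5}\right) = - \frac{8165}{10363} - \frac{13417}{5} = - \frac{139081196}{51815}$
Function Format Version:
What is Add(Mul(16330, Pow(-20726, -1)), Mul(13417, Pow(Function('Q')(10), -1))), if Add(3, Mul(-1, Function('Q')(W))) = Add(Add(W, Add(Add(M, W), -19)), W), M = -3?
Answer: Rational(-139081196, 51815) ≈ -2684.2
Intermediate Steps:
Function('Q')(W) = Add(25, Mul(-3, W)) (Function('Q')(W) = Add(3, Mul(-1, Add(Add(W, Add(Add(-3, W), -19)), W))) = Add(3, Mul(-1, Add(Add(W, Add(-22, W)), W))) = Add(3, Mul(-1, Add(Add(-22, Mul(2, W)), W))) = Add(3, Mul(-1, Add(-22, Mul(3, W)))) = Add(3, Add(22, Mul(-3, W))) = Add(25, Mul(-3, W)))
Add(Mul(16330, Pow(-20726, -1)), Mul(13417, Pow(Function('Q')(10), -1))) = Add(Mul(16330, Pow(-20726, -1)), Mul(13417, Pow(Add(25, Mul(-3, 10)), -1))) = Add(Mul(16330, Rational(-1, 20726)), Mul(13417, Pow(Add(25, -30), -1))) = Add(Rational(-8165, 10363), Mul(13417, Pow(-5, -1))) = Add(Rational(-8165, 10363), Mul(13417, Rational(-1, 5))) = Add(Rational(-8165, 10363), Rational(-13417, 5)) = Rational(-139081196, 51815)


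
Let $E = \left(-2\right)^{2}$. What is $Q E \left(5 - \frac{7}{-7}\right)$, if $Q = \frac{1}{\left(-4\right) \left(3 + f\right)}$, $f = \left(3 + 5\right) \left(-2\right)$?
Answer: $\frac{6}{13} \approx 0.46154$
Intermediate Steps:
$f = -16$ ($f = 8 \left(-2\right) = -16$)
$E = 4$
$Q = \frac{1}{52}$ ($Q = \frac{1}{\left(-4\right) \left(3 - 16\right)} = \frac{1}{\left(-4\right) \left(-13\right)} = \frac{1}{52} \approx 0.019231$)
$Q E \left(5 - \frac{7}{-7}\right) = \frac{1}{52} \cdot 4 \left(5 - \frac{7}{-7}\right) = \frac{5 - -1}{13} = \frac{5 + 1}{13} = \frac{1}{13} \cdot 6 = \frac{6}{13}$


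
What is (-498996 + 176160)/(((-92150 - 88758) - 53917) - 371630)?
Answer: 322836/606455 ≈ 0.53233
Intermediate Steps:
(-498996 + 176160)/(((-92150 - 88758) - 53917) - 371630) = -322836/((-180908 - 53917) - 371630) = -322836/(-234825 - 371630) = -322836/(-606455) = -322836*(-1/606455) = 322836/606455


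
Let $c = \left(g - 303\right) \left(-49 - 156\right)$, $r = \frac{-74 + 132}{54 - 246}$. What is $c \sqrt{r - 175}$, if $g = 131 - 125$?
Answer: $\frac{20295 i \sqrt{100974}}{8} \approx 8.0613 \cdot 10^{5} i$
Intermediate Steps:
$g = 6$
$r = - \frac{29}{96}$ ($r = \frac{58}{-192} = 58 \left(- \frac{1}{192}\right) = - \frac{29}{96} \approx -0.30208$)
$c = 60885$ ($c = \left(6 - 303\right) \left(-49 - 156\right) = \left(-297\right) \left(-205\right) = 60885$)
$c \sqrt{r - 175} = 60885 \sqrt{- \frac{29}{96} - 175} = 60885 \sqrt{- \frac{16829}{96}} = 60885 \frac{i \sqrt{100974}}{24} = \frac{20295 i \sqrt{100974}}{8}$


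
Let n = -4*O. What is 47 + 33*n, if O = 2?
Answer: -217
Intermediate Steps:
n = -8 (n = -4*2 = -8)
47 + 33*n = 47 + 33*(-8) = 47 - 264 = -217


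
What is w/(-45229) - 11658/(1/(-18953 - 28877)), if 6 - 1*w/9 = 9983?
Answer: 25219787279853/45229 ≈ 5.5760e+8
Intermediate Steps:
w = -89793 (w = 54 - 9*9983 = 54 - 89847 = -89793)
w/(-45229) - 11658/(1/(-18953 - 28877)) = -89793/(-45229) - 11658/(1/(-18953 - 28877)) = -89793*(-1/45229) - 11658/(1/(-47830)) = 89793/45229 - 11658/(-1/47830) = 89793/45229 - 11658*(-47830) = 89793/45229 + 557602140 = 25219787279853/45229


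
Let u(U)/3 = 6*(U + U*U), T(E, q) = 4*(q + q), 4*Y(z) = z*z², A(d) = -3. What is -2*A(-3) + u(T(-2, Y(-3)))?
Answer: 51522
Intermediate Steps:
Y(z) = z³/4 (Y(z) = (z*z²)/4 = z³/4)
T(E, q) = 8*q (T(E, q) = 4*(2*q) = 8*q)
u(U) = 18*U + 18*U² (u(U) = 3*(6*(U + U*U)) = 3*(6*(U + U²)) = 3*(6*U + 6*U²) = 18*U + 18*U²)
-2*A(-3) + u(T(-2, Y(-3))) = -2*(-3) + 18*(8*((¼)*(-3)³))*(1 + 8*((¼)*(-3)³)) = 6 + 18*(8*((¼)*(-27)))*(1 + 8*((¼)*(-27))) = 6 + 18*(8*(-27/4))*(1 + 8*(-27/4)) = 6 + 18*(-54)*(1 - 54) = 6 + 18*(-54)*(-53) = 6 + 51516 = 51522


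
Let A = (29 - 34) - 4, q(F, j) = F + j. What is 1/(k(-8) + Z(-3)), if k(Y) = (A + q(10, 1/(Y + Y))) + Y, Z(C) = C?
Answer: -16/161 ≈ -0.099379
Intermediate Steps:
A = -9 (A = -5 - 4 = -9)
k(Y) = 1 + Y + 1/(2*Y) (k(Y) = (-9 + (10 + 1/(Y + Y))) + Y = (-9 + (10 + 1/(2*Y))) + Y = (1 + 1/(2*Y)) + Y = 1 + Y + 1/(2*Y))
1/(k(-8) + Z(-3)) = 1/((1 - 8 + (½)/(-8)) - 3) = 1/((1 - 8 + (½)*(-⅛)) - 3) = 1/((1 - 8 - 1/16) - 3) = 1/(-113/16 - 3) = 1/(-161/16) = -16/161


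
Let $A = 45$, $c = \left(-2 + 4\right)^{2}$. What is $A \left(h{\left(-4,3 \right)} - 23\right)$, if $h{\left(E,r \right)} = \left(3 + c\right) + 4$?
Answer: $-540$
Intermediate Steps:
$c = 4$ ($c = 2^{2} = 4$)
$h{\left(E,r \right)} = 11$ ($h{\left(E,r \right)} = \left(3 + 4\right) + 4 = 7 + 4 = 11$)
$A \left(h{\left(-4,3 \right)} - 23\right) = 45 \left(11 - 23\right) = 45 \left(-12\right) = -540$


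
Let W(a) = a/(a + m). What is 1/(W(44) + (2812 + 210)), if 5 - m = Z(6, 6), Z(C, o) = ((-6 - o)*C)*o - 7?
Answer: 122/368695 ≈ 0.00033090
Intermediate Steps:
Z(C, o) = -7 + C*o*(-6 - o) (Z(C, o) = (C*(-6 - o))*o - 7 = C*o*(-6 - o) - 7 = -7 + C*o*(-6 - o))
m = 444 (m = 5 - (-7 - 1*6*6² - 6*6*6) = 5 - (-7 - 1*6*36 - 216) = 5 - (-7 - 216 - 216) = 5 - 1*(-439) = 5 + 439 = 444)
W(a) = a/(444 + a) (W(a) = a/(a + 444) = a/(444 + a))
1/(W(44) + (2812 + 210)) = 1/(44/(444 + 44) + (2812 + 210)) = 1/(44/488 + 3022) = 1/(44*(1/488) + 3022) = 1/(11/122 + 3022) = 1/(368695/122) = 122/368695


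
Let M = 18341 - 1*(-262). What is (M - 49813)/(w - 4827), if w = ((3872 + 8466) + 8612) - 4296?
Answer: -31210/11827 ≈ -2.6389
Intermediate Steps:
M = 18603 (M = 18341 + 262 = 18603)
w = 16654 (w = (12338 + 8612) - 4296 = 20950 - 4296 = 16654)
(M - 49813)/(w - 4827) = (18603 - 49813)/(16654 - 4827) = -31210/11827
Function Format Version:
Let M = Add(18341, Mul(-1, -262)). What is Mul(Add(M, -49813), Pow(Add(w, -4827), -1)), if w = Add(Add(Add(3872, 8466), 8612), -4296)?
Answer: Rational(-31210, 11827) ≈ -2.6389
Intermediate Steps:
M = 18603 (M = Add(18341, 262) = 18603)
w = 16654 (w = Add(Add(12338, 8612), -4296) = Add(20950, -4296) = 16654)
Mul(Add(M, -49813), Pow(Add(w, -4827), -1)) = Mul(Add(18603, -49813), Pow(Add(16654, -4827), -1)) = Mul(-31210, Pow(11827, -1)) = Mul(-31210, Rational(1, 11827)) = Rational(-31210, 11827)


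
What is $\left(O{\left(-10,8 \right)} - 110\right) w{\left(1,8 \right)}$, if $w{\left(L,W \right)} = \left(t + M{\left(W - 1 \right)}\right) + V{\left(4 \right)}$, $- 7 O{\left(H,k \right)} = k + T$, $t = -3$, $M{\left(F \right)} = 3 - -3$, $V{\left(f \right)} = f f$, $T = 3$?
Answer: $- \frac{14839}{7} \approx -2119.9$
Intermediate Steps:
$V{\left(f \right)} = f^{2}$
$M{\left(F \right)} = 6$ ($M{\left(F \right)} = 3 + 3 = 6$)
$O{\left(H,k \right)} = - \frac{3}{7} - \frac{k}{7}$ ($O{\left(H,k \right)} = - \frac{k + 3}{7} = - \frac{3 + k}{7} = - \frac{3}{7} - \frac{k}{7}$)
$w{\left(L,W \right)} = 19$ ($w{\left(L,W \right)} = \left(-3 + 6\right) + 4^{2} = 3 + 16 = 19$)
$\left(O{\left(-10,8 \right)} - 110\right) w{\left(1,8 \right)} = \left(\left(- \frac{3}{7} - \frac{8}{7}\right) - 110\right) 19 = \left(- \frac{11}{7} - 110\right) 19 = \left(- \frac{781}{7}\right) 19 = - \frac{14839}{7}$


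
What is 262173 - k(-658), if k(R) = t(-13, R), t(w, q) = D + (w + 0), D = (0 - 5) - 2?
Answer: 262193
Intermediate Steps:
D = -7 (D = -5 - 2 = -7)
t(w, q) = -7 + w (t(w, q) = -7 + (w + 0) = -7 + w)
k(R) = -20 (k(R) = -7 - 13 = -20)
262173 - k(-658) = 262173 - 1*(-20) = 262173 + 20 = 262193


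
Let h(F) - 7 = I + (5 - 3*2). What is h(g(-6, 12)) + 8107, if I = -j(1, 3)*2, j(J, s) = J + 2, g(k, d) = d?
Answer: 8107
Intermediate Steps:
j(J, s) = 2 + J
I = -6 (I = -(2 + 1)*2 = -3*2 = -1*6 = -6)
h(F) = 0 (h(F) = 7 + (-6 + (5 - 3*2)) = 7 + (-6 + (5 - 6)) = 7 + (-6 - 1) = 7 - 7 = 0)
h(g(-6, 12)) + 8107 = 0 + 8107 = 8107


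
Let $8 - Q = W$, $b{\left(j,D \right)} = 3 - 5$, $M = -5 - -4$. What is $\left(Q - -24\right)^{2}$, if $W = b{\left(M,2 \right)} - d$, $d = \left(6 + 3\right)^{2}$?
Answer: $13225$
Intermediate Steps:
$M = -1$ ($M = -5 + 4 = -1$)
$b{\left(j,D \right)} = -2$ ($b{\left(j,D \right)} = 3 - 5 = -2$)
$d = 81$ ($d = 9^{2} = 81$)
$W = -83$ ($W = -2 - 81 = -83$)
$Q = 91$ ($Q = 8 - -83 = 8 + 83 = 91$)
$\left(Q - -24\right)^{2} = \left(91 - -24\right)^{2} = \left(91 + 24\right)^{2} = 115^{2} = 13225$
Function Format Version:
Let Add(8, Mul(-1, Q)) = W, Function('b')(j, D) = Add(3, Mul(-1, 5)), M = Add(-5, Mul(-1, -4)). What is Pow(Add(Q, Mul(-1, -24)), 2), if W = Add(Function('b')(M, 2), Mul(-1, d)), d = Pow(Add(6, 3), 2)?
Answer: 13225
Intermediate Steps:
M = -1 (M = Add(-5, 4) = -1)
Function('b')(j, D) = -2 (Function('b')(j, D) = Add(3, -5) = -2)
d = 81 (d = Pow(9, 2) = 81)
W = -83 (W = Add(-2, Mul(-1, 81)) = Add(-2, -81) = -83)
Q = 91 (Q = Add(8, Mul(-1, -83)) = Add(8, 83) = 91)
Pow(Add(Q, Mul(-1, -24)), 2) = Pow(Add(91, Mul(-1, -24)), 2) = Pow(Add(91, 24), 2) = Pow(115, 2) = 13225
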